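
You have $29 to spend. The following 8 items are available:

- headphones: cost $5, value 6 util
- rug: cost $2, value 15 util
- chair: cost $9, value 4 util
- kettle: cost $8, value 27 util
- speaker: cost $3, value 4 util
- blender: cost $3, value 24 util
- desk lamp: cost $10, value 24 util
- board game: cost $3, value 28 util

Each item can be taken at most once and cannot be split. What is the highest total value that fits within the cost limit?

122 util

Check high-value combinations within $29:
- rug+kettle+speaker+blender+desk lamp+board game: cost 2+8+3+3+10+3=29, value 15+27+4+24+24+28=122
- rug+kettle+blender+desk lamp+board game: cost 2+8+3+10+3=26, value 15+27+24+24+28=118
- headphones+kettle+blender+desk lamp+board game: cost 5+8+3+10+3=29, value 6+27+24+24+28=109
Best: 122 util.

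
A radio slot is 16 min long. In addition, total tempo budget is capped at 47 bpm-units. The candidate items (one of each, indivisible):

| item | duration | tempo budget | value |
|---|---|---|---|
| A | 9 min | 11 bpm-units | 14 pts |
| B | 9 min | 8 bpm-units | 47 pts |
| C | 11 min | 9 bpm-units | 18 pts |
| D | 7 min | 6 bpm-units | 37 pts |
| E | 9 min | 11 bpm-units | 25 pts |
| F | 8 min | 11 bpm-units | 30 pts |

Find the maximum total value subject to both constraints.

84 pts

Feasible sets respecting both limits:
- B+D: duration 16, tempo budget 14, value 84
- D+F: duration 15, tempo budget 17, value 67
- D+E: duration 16, tempo budget 17, value 62
- A+D: duration 16, tempo budget 17, value 51
Best: 84 pts.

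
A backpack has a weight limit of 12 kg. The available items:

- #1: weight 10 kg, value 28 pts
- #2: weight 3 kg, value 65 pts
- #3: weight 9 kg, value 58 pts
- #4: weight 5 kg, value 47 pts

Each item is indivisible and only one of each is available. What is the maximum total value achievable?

123 pts

Check high-value combinations within 12 kg:
- #2+#3: weight 3+9=12, value 65+58=123
- #2+#4: weight 3+5=8, value 65+47=112
- #2: weight 3, value 65
- #3: weight 9, value 58
- #4: weight 5, value 47
Best: 123 pts.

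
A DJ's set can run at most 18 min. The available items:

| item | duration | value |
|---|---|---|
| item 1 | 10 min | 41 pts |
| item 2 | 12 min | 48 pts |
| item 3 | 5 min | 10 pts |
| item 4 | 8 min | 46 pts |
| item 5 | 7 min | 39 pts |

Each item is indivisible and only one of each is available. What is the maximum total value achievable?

87 pts

Check high-value combinations within 18 min:
- item 1+item 4: duration 10+8=18, value 41+46=87
- item 4+item 5: duration 8+7=15, value 46+39=85
- item 1+item 5: duration 10+7=17, value 41+39=80
Best: 87 pts.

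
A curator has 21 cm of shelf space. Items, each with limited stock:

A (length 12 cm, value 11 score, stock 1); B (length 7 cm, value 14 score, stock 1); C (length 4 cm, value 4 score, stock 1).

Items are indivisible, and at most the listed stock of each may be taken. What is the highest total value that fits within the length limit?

25 score

Best selections within length 21 and stock limits:
- 1×A + 1×B: length 19, value 25
- 1×B + 1×C: length 11, value 18
- 1×A + 1×C: length 16, value 15
- 1×B: length 7, value 14
Best: 25 score.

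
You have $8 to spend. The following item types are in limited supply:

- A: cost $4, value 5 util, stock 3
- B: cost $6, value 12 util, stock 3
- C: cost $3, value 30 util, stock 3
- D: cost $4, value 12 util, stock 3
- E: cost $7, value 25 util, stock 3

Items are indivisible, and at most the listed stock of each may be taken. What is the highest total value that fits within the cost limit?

Top feasible selections:
- 2×C: cost 6, value 60
- 1×C + 1×D: cost 7, value 42
- 1×A + 1×C: cost 7, value 35
Best: 60 util.

60 util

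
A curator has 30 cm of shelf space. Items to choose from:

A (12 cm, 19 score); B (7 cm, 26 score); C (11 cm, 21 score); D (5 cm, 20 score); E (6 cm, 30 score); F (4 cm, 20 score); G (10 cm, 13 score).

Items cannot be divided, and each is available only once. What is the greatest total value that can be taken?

97 score

Check high-value combinations within 30 cm:
- B+C+E+F: length 7+11+6+4=28, value 26+21+30+20=97
- B+C+D+E: length 7+11+5+6=29, value 26+21+20+30=97
- B+D+E+F: length 7+5+6+4=22, value 26+20+30+20=96
Best: 97 score.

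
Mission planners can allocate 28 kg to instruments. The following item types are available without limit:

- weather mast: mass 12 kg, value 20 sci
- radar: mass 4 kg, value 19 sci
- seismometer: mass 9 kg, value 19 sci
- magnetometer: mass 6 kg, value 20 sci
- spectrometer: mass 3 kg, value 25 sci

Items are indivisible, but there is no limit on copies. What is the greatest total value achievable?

Best value-per-unit is spectrometer at 25/3, and filling with it alone uses mass 9×3=27. No mix of the others beats 9×25 = 225.

225 sci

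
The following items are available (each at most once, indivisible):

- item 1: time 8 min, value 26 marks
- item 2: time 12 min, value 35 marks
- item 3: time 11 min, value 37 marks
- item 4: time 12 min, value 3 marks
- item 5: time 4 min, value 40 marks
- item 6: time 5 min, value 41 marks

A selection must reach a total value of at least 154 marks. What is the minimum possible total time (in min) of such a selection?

40

Subsets with value ≥ 154, sorted by total time:
- item 1+item 2+item 3+item 5+item 6: time 40, value 179
- item 2+item 3+item 4+item 5+item 6: time 44, value 156
- item 1+item 2+item 3+item 4+item 5+item 6: time 52, value 182
Minimum time: 40 min.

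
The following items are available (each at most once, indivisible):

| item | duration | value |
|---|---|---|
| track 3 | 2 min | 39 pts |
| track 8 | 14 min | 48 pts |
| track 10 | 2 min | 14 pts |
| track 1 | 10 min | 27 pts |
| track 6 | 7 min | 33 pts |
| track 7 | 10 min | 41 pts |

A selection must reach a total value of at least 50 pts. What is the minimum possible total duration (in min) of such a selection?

4

Subsets with value ≥ 50, sorted by total duration:
- track 3+track 10: duration 4, value 53
- track 3+track 6: duration 9, value 72
Minimum duration: 4 min.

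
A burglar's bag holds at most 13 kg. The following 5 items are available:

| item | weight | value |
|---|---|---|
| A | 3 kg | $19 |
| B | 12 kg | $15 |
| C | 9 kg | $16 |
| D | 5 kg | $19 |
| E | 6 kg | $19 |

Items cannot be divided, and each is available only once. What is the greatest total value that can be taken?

Check high-value combinations within 13 kg:
- A+D: weight 3+5=8, value 19+19=38
- A+E: weight 3+6=9, value 19+19=38
- D+E: weight 5+6=11, value 19+19=38
- A+C: weight 3+9=12, value 19+16=35
- A: weight 3, value 19
Best: $38.

$38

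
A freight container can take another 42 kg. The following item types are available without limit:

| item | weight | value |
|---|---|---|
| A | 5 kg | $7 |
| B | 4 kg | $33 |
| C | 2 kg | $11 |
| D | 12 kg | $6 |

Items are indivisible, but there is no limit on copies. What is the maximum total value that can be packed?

Best value-per-unit is B at 33/4; filling with it alone gives 10×33 = 330.
Optimal mix: 10×B + 1×C → weight 42, value 341.

$341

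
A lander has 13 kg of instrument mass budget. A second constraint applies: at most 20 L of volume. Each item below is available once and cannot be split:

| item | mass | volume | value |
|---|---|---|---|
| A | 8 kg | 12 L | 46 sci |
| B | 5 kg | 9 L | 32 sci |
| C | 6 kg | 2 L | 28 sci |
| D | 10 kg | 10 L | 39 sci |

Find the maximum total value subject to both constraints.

60 sci

Feasible sets respecting both limits:
- B+C: mass 11, volume 11, value 60
- A: mass 8, volume 12, value 46
- D: mass 10, volume 10, value 39
- B: mass 5, volume 9, value 32
Best: 60 sci.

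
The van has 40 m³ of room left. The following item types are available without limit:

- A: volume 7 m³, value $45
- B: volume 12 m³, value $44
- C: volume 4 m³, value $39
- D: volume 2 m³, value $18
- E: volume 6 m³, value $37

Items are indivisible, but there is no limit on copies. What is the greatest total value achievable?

Best value-per-unit is C at 39/4, and filling with it alone uses volume 10×4=40. No mix of the others beats 10×39 = 390.

$390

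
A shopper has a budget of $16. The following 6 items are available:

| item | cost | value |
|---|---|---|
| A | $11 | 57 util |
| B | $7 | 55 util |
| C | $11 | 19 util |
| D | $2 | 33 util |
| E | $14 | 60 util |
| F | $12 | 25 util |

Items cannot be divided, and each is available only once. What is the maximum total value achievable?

Check high-value combinations within $16:
- D+E: cost 2+14=16, value 33+60=93
- A+D: cost 11+2=13, value 57+33=90
- B+D: cost 7+2=9, value 55+33=88
- E: cost 14, value 60
Best: 93 util.

93 util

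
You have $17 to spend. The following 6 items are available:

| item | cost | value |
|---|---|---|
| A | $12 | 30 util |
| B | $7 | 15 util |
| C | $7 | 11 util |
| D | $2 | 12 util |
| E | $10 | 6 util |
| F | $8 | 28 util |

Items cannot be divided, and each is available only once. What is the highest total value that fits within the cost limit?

This is a 0/1 knapsack; check combinations near the capacity.
- B+D+F: cost 7+2+8=17, value 15+12+28=55
- C+D+F: cost 7+2+8=17, value 11+12+28=51
- B+F: cost 7+8=15, value 15+28=43
- A+D: cost 12+2=14, value 30+12=42
Best: 55 util.

55 util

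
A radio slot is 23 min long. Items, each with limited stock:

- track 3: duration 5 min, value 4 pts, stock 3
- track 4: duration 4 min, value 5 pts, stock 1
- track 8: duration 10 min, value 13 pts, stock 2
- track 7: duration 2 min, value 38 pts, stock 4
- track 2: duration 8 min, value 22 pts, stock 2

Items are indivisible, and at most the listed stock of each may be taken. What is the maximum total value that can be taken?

179 pts

Best selections within duration 23 and stock limits:
- 1×track 4 + 4×track 7 + 1×track 2: duration 20, value 179
- 1×track 3 + 4×track 7 + 1×track 2: duration 21, value 178
- 4×track 7 + 1×track 2: duration 16, value 174
- 1×track 4 + 1×track 8 + 4×track 7: duration 22, value 170
Best: 179 pts.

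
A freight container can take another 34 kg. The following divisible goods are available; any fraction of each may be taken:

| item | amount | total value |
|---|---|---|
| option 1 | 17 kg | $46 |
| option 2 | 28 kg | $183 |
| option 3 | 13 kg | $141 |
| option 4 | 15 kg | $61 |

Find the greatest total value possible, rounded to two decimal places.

278.25

Take in order of value per unit:
- option 3 (141/13 per unit): all 13 → value 141, running total 141.00
- option 2 (183/28 per unit): 21 of 28 → value 21×183/28 = 137.2500, running total 278.25
Total 278.25.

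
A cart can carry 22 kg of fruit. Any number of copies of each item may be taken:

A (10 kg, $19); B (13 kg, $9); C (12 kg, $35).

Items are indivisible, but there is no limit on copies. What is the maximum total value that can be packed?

$54

Best value-per-unit is C at 35/12; filling with it alone gives 1×35 = 35.
Optimal mix: 1×A + 1×C → weight 22, value 54.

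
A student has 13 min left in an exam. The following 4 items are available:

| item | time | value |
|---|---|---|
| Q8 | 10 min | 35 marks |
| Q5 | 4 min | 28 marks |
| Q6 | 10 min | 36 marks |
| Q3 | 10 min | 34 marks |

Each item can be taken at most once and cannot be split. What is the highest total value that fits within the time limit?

Check high-value combinations within 13 min:
- Q6: time 10, value 36
- Q8: time 10, value 35
- Q3: time 10, value 34
- Q5: time 4, value 28
Best: 36 marks.

36 marks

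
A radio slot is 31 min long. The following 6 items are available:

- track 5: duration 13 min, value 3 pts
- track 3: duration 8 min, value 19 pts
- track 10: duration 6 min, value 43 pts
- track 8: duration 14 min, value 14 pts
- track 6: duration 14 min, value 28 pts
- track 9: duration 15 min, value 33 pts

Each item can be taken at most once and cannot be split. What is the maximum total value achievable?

95 pts

Check high-value combinations within 31 min:
- track 3+track 10+track 9: duration 8+6+15=29, value 19+43+33=95
- track 3+track 10+track 6: duration 8+6+14=28, value 19+43+28=90
- track 10+track 9: duration 6+15=21, value 43+33=76
- track 3+track 10+track 8: duration 8+6+14=28, value 19+43+14=76
- track 10+track 6: duration 6+14=20, value 43+28=71
Best: 95 pts.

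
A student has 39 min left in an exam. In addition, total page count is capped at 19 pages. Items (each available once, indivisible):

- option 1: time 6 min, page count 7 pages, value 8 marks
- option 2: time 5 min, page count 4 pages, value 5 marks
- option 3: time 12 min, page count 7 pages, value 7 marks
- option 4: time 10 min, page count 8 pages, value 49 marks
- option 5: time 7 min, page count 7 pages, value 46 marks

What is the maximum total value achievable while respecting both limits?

Feasible sets respecting both limits:
- option 2+option 4+option 5: time 22, page count 19, value 100
- option 4+option 5: time 17, page count 15, value 95
- option 1+option 2+option 4: time 21, page count 19, value 62
Best: 100 marks.

100 marks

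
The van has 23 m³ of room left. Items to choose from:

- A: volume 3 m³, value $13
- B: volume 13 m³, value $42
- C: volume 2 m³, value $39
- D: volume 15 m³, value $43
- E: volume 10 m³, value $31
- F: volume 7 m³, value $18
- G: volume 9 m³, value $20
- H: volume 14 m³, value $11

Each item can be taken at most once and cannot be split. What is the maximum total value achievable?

Check high-value combinations within 23 m³:
- A+C+E+F: volume 3+2+10+7=22, value 13+39+31+18=101
- B+C+F: volume 13+2+7=22, value 42+39+18=99
- A+C+D: volume 3+2+15=20, value 13+39+43=95
Best: $101.

$101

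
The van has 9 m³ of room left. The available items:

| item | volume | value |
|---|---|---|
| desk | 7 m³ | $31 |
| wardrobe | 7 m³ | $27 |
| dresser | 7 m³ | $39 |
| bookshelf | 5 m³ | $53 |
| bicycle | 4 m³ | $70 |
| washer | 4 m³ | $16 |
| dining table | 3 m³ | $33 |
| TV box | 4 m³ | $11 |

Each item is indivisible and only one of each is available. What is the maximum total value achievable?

Check high-value combinations within 9 m³:
- bookshelf+bicycle: volume 5+4=9, value 53+70=123
- bicycle+dining table: volume 4+3=7, value 70+33=103
- bicycle+washer: volume 4+4=8, value 70+16=86
Best: $123.

$123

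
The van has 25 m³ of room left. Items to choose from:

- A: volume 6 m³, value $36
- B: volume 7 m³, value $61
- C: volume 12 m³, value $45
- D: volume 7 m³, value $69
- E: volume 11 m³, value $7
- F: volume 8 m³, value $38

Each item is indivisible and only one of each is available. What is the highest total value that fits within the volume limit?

Check high-value combinations within 25 m³:
- B+D+F: volume 7+7+8=22, value 61+69+38=168
- A+B+D: volume 6+7+7=20, value 36+61+69=166
- A+C+D: volume 6+12+7=25, value 36+45+69=150
- A+D+F: volume 6+7+8=21, value 36+69+38=143
Best: $168.

$168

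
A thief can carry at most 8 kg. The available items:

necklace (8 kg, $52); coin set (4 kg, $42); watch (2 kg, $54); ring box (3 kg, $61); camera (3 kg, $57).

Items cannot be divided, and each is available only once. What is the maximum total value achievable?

$172

This is a 0/1 knapsack; check combinations near the capacity.
- watch+ring box+camera: weight 2+3+3=8, value 54+61+57=172
- ring box+camera: weight 3+3=6, value 61+57=118
- watch+ring box: weight 2+3=5, value 54+61=115
- watch+camera: weight 2+3=5, value 54+57=111
Best: $172.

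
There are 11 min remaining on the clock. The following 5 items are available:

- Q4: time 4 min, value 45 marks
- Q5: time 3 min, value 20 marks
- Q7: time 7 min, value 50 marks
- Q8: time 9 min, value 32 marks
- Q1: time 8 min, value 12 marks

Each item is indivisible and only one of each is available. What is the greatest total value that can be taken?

This is a 0/1 knapsack; check combinations near the capacity.
- Q4+Q7: time 4+7=11, value 45+50=95
- Q5+Q7: time 3+7=10, value 20+50=70
- Q4+Q5: time 4+3=7, value 45+20=65
- Q7: time 7, value 50
Best: 95 marks.

95 marks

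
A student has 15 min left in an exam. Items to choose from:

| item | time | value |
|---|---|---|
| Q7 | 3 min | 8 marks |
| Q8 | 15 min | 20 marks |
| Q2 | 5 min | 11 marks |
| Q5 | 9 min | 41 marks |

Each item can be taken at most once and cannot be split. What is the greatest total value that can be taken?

52 marks

Check high-value combinations within 15 min:
- Q2+Q5: time 5+9=14, value 11+41=52
- Q7+Q5: time 3+9=12, value 8+41=49
- Q5: time 9, value 41
Best: 52 marks.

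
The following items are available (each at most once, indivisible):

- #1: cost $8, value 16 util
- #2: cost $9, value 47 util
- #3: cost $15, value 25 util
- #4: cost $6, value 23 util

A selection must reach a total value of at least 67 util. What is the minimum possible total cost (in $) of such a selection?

15

Subsets with value ≥ 67, sorted by total cost:
- #2+#4: cost 15, value 70
- #1+#2+#4: cost 23, value 86
Minimum cost: 15 $.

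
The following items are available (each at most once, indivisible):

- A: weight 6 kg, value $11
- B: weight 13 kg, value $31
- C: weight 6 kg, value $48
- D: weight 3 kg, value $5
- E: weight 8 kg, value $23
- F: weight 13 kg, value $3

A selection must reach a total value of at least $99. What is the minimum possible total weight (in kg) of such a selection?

27

Subsets with value ≥ 99, sorted by total weight:
- B+C+E: weight 27, value 102
- B+C+D+E: weight 30, value 107
- A+B+C+E: weight 33, value 113
Minimum weight: 27 kg.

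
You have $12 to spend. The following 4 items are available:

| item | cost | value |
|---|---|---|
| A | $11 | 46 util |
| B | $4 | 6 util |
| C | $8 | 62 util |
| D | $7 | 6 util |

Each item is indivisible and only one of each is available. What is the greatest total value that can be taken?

68 util

Check high-value combinations within $12:
- B+C: cost 4+8=12, value 6+62=68
- C: cost 8, value 62
- A: cost 11, value 46
Best: 68 util.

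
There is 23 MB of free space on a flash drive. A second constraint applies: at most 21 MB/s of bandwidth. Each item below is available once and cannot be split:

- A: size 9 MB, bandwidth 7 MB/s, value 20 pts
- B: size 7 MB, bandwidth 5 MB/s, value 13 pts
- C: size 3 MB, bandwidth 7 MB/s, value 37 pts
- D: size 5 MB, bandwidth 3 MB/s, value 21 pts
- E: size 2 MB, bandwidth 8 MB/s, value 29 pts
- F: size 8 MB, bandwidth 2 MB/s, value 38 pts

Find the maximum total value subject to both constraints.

125 pts

Feasible sets respecting both limits:
- C+D+E+F: size 18, bandwidth 20, value 125
- B+C+D+F: size 23, bandwidth 17, value 109
- C+E+F: size 13, bandwidth 17, value 104
Best: 125 pts.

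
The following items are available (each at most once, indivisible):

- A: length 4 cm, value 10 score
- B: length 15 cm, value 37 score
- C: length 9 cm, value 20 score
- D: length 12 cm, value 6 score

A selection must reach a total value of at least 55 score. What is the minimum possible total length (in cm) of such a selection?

24

Subsets with value ≥ 55, sorted by total length:
- B+C: length 24, value 57
- A+B+C: length 28, value 67
- B+C+D: length 36, value 63
Minimum length: 24 cm.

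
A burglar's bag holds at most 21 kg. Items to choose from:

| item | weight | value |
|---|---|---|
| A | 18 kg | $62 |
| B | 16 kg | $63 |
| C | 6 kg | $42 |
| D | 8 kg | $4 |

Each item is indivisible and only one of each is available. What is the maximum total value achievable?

$63

Check high-value combinations within 21 kg:
- B: weight 16, value 63
- A: weight 18, value 62
- C+D: weight 6+8=14, value 42+4=46
- C: weight 6, value 42
Best: $63.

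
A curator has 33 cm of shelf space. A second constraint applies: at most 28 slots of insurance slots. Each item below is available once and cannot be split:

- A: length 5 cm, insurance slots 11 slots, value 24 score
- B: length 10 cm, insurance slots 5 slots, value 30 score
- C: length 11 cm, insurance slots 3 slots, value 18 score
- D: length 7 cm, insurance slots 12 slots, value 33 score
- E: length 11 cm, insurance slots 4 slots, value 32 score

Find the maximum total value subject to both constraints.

95 score

Feasible sets respecting both limits:
- B+D+E: length 28, insurance slots 21, value 95
- A+D+E: length 23, insurance slots 27, value 89
- A+B+D: length 22, insurance slots 28, value 87
- A+B+E: length 26, insurance slots 20, value 86
Best: 95 score.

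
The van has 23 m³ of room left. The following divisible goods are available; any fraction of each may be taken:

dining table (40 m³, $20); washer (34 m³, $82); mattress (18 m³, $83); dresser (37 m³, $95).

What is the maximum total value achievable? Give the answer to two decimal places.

Take in order of value per unit:
- mattress (83/18 per unit): all 18 → value 83, running total 83.00
- dresser (95/37 per unit): 5 of 37 → value 5×95/37 = 12.8378, running total 95.84
Total 95.84.

95.84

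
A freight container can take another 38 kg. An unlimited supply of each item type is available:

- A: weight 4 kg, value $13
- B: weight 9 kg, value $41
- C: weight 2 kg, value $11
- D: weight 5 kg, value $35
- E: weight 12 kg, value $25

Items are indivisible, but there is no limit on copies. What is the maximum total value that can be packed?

$256

Best value-per-unit is D at 35/5; filling with it alone gives 7×35 = 245.
Optimal mix: 1×C + 7×D → weight 37, value 256.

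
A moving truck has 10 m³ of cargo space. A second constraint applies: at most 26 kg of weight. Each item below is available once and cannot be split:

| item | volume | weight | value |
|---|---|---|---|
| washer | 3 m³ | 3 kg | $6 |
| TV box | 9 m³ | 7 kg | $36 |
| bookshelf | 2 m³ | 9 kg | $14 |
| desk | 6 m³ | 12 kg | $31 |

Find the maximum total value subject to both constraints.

$45

Feasible sets respecting both limits:
- bookshelf+desk: volume 8, weight 21, value 45
- washer+desk: volume 9, weight 15, value 37
- TV box: volume 9, weight 7, value 36
- desk: volume 6, weight 12, value 31
Best: $45.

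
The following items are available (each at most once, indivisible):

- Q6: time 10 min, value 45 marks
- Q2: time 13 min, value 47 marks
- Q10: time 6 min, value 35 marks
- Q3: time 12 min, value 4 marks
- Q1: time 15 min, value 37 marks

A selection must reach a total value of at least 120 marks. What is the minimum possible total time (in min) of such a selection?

29

Subsets with value ≥ 120, sorted by total time:
- Q6+Q2+Q10: time 29, value 127
- Q6+Q2+Q1: time 38, value 129
Minimum time: 29 min.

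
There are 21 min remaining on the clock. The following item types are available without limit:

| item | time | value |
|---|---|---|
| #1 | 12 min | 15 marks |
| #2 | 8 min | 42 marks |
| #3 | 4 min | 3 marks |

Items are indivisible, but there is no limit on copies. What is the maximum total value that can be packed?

87 marks

Best value-per-unit is #2 at 42/8; filling with it alone gives 2×42 = 84.
Optimal mix: 2×#2 + 1×#3 → time 20, value 87.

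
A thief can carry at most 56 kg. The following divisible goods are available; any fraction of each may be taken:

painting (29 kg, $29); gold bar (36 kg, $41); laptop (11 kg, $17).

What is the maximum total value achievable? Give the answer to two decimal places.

67.00

Take in order of value per unit:
- laptop (17/11 per unit): all 11 → value 17, running total 17.00
- gold bar (41/36 per unit): all 36 → value 41, running total 58.00
- painting (29/29 per unit): 9 of 29 → value 9×29/29 = 9.0000, running total 67.00
Total 67.00.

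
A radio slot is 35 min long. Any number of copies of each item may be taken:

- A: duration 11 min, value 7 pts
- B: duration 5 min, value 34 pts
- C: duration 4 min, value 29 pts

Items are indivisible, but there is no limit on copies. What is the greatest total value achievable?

Best value-per-unit is C at 29/4; filling with it alone gives 8×29 = 232.
Optimal mix: 3×B + 5×C → duration 35, value 247.

247 pts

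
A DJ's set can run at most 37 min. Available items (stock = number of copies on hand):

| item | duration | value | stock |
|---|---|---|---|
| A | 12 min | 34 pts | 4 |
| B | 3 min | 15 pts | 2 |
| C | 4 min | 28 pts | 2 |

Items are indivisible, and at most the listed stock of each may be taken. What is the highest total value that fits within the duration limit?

Best selections within duration 37 and stock limits:
- 2×A + 1×B + 2×C: duration 35, value 139
- 2×A + 2×B + 1×C: duration 34, value 126
- 2×A + 2×C: duration 32, value 124
- 1×A + 2×B + 2×C: duration 26, value 120
Best: 139 pts.

139 pts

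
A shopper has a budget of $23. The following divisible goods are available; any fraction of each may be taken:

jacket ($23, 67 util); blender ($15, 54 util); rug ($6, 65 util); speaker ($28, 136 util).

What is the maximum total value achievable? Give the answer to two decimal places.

147.57

Take in order of value per unit:
- rug (65/6 per unit): all 6 → value 65, running total 65.00
- speaker (136/28 per unit): 17 of 28 → value 17×136/28 = 82.5714, running total 147.57
Total 147.57.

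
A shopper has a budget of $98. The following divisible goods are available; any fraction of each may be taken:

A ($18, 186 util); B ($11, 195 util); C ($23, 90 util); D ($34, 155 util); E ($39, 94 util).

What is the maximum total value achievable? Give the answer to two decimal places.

Take in order of value per unit:
- B (195/11 per unit): all 11 → value 195, running total 195.00
- A (186/18 per unit): all 18 → value 186, running total 381.00
- D (155/34 per unit): all 34 → value 155, running total 536.00
- C (90/23 per unit): all 23 → value 90, running total 626.00
- E (94/39 per unit): 12 of 39 → value 12×94/39 = 28.9231, running total 654.92
Total 654.92.

654.92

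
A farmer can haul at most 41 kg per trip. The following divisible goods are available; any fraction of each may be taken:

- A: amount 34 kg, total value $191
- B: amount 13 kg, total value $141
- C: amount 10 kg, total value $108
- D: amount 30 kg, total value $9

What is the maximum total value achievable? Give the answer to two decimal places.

Take in order of value per unit:
- B (141/13 per unit): all 13 → value 141, running total 141.00
- C (108/10 per unit): all 10 → value 108, running total 249.00
- A (191/34 per unit): 18 of 34 → value 18×191/34 = 101.1176, running total 350.12
Total 350.12.

350.12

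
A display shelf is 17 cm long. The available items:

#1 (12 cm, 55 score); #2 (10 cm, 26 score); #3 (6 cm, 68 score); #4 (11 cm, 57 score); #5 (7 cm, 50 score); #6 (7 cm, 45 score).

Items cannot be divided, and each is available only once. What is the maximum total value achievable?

Check high-value combinations within 17 cm:
- #3+#4: length 6+11=17, value 68+57=125
- #3+#5: length 6+7=13, value 68+50=118
- #3+#6: length 6+7=13, value 68+45=113
- #5+#6: length 7+7=14, value 50+45=95
Best: 125 score.

125 score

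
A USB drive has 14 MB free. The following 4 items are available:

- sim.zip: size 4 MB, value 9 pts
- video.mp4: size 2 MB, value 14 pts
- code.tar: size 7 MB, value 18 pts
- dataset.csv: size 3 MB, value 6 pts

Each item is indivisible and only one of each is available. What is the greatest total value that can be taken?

41 pts

Check high-value combinations within 14 MB:
- sim.zip+video.mp4+code.tar: size 4+2+7=13, value 9+14+18=41
- video.mp4+code.tar+dataset.csv: size 2+7+3=12, value 14+18+6=38
- sim.zip+code.tar+dataset.csv: size 4+7+3=14, value 9+18+6=33
- video.mp4+code.tar: size 2+7=9, value 14+18=32
Best: 41 pts.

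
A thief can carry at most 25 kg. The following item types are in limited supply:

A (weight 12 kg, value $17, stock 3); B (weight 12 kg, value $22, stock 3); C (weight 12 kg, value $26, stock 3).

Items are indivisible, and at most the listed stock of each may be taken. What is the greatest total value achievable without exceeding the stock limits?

Best selections within weight 25 and stock limits:
- 2×C: weight 24, value 52
- 1×B + 1×C: weight 24, value 48
- 2×B: weight 24, value 44
Best: $52.

$52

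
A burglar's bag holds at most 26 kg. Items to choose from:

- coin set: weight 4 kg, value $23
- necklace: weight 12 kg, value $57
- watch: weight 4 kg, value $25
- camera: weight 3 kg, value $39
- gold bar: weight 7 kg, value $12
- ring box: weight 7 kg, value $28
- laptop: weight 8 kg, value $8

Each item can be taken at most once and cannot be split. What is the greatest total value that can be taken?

Check high-value combinations within 26 kg:
- necklace+watch+camera+ring box: weight 12+4+3+7=26, value 57+25+39+28=149
- coin set+necklace+camera+ring box: weight 4+12+3+7=26, value 23+57+39+28=147
- coin set+necklace+watch+camera: weight 4+12+4+3=23, value 23+57+25+39=144
- necklace+watch+camera+gold bar: weight 12+4+3+7=26, value 57+25+39+12=133
Best: $149.

$149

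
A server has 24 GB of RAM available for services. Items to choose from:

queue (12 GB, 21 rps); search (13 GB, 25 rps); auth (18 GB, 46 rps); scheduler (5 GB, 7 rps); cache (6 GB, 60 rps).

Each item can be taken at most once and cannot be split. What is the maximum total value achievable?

106 rps

Check high-value combinations within 24 GB:
- auth+cache: memory 18+6=24, value 46+60=106
- search+scheduler+cache: memory 13+5+6=24, value 25+7+60=92
- queue+scheduler+cache: memory 12+5+6=23, value 21+7+60=88
- search+cache: memory 13+6=19, value 25+60=85
- queue+cache: memory 12+6=18, value 21+60=81
Best: 106 rps.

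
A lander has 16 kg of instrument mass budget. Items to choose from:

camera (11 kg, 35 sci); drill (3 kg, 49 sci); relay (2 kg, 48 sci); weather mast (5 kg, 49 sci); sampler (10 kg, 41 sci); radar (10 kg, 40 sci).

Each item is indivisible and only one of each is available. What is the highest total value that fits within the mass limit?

Check high-value combinations within 16 kg:
- drill+relay+weather mast: mass 3+2+5=10, value 49+48+49=146
- drill+relay+sampler: mass 3+2+10=15, value 49+48+41=138
- drill+relay+radar: mass 3+2+10=15, value 49+48+40=137
- camera+drill+relay: mass 11+3+2=16, value 35+49+48=132
Best: 146 sci.

146 sci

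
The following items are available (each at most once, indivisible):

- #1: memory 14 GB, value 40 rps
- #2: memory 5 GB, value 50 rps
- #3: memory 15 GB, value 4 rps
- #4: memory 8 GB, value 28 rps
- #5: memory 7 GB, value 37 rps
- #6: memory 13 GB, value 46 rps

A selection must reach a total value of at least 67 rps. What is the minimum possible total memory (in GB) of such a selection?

Subsets with value ≥ 67, sorted by total memory:
- #2+#5: memory 12, value 87
- #2+#4: memory 13, value 78
Minimum memory: 12 GB.

12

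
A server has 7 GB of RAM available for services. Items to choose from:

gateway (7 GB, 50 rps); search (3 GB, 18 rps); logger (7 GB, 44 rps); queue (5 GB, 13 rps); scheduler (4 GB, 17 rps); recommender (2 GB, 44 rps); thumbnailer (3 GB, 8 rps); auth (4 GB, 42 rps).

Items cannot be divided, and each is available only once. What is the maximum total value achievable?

86 rps

Check high-value combinations within 7 GB:
- recommender+auth: memory 2+4=6, value 44+42=86
- search+recommender: memory 3+2=5, value 18+44=62
- scheduler+recommender: memory 4+2=6, value 17+44=61
Best: 86 rps.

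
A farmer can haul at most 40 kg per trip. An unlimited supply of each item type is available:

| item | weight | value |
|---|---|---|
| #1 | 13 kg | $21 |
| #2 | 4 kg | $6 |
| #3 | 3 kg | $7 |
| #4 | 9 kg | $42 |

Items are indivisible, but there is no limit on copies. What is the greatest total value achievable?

$175

Best value-per-unit is #4 at 42/9; filling with it alone gives 4×42 = 168.
Optimal mix: 1×#3 + 4×#4 → weight 39, value 175.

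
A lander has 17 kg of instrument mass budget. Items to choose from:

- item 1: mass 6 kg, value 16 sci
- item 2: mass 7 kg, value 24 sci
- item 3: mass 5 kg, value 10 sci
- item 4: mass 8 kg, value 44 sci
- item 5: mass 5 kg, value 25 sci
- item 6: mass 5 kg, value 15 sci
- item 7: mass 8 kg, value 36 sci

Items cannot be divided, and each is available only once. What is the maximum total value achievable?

Check high-value combinations within 17 kg:
- item 4+item 7: mass 8+8=16, value 44+36=80
- item 4+item 5: mass 8+5=13, value 44+25=69
- item 2+item 4: mass 7+8=15, value 24+44=68
- item 2+item 5+item 6: mass 7+5+5=17, value 24+25+15=64
- item 5+item 7: mass 5+8=13, value 25+36=61
Best: 80 sci.

80 sci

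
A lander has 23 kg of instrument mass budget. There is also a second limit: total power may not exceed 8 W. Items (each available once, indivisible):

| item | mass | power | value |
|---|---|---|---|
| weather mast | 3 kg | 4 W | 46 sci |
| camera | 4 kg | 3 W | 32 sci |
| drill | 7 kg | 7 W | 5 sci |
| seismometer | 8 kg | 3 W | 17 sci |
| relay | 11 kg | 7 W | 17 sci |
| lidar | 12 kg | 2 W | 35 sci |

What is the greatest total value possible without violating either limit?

81 sci

Feasible sets respecting both limits:
- weather mast+lidar: mass 15, power 6, value 81
- weather mast+camera: mass 7, power 7, value 78
- camera+lidar: mass 16, power 5, value 67
Best: 81 sci.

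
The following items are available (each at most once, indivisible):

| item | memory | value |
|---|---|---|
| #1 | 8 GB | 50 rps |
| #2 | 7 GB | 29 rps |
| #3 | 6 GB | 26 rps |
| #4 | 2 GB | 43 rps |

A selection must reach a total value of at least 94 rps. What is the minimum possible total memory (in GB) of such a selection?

Subsets with value ≥ 94, sorted by total memory:
- #2+#3+#4: memory 15, value 98
- #1+#3+#4: memory 16, value 119
- #1+#2+#4: memory 17, value 122
- #1+#2+#3: memory 21, value 105
Minimum memory: 15 GB.

15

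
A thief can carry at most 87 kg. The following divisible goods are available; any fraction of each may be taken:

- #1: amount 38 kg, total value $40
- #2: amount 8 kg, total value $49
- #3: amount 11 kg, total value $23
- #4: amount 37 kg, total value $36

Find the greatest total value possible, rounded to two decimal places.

Take in order of value per unit:
- #2 (49/8 per unit): all 8 → value 49, running total 49.00
- #3 (23/11 per unit): all 11 → value 23, running total 72.00
- #1 (40/38 per unit): all 38 → value 40, running total 112.00
- #4 (36/37 per unit): 30 of 37 → value 30×36/37 = 29.1892, running total 141.19
Total 141.19.

141.19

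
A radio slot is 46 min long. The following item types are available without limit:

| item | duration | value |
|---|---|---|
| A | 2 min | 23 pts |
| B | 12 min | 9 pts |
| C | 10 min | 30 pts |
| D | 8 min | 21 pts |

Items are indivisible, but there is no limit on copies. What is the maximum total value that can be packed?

529 pts

Best value-per-unit is A at 23/2, and filling with it alone uses duration 23×2=46. No mix of the others beats 23×23 = 529.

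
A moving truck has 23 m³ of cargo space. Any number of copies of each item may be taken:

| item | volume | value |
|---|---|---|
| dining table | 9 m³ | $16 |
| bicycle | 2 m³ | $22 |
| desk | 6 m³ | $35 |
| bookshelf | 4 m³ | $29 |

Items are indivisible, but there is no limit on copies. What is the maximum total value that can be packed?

$242

Best value-per-unit is bicycle at 22/2, and filling with it alone uses volume 11×2=22. No mix of the others beats 11×22 = 242.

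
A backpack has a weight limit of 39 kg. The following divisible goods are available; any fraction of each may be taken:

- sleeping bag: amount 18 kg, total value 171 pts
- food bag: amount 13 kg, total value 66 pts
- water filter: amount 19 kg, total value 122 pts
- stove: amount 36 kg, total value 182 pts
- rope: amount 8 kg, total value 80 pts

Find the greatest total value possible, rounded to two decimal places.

334.47

Take in order of value per unit:
- rope (80/8 per unit): all 8 → value 80, running total 80.00
- sleeping bag (171/18 per unit): all 18 → value 171, running total 251.00
- water filter (122/19 per unit): 13 of 19 → value 13×122/19 = 83.4737, running total 334.47
Total 334.47.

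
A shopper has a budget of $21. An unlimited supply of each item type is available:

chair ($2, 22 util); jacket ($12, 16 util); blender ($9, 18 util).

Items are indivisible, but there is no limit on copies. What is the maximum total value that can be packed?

220 util

Best value-per-unit is chair at 22/2, and filling with it alone uses cost 10×2=20. No mix of the others beats 10×22 = 220.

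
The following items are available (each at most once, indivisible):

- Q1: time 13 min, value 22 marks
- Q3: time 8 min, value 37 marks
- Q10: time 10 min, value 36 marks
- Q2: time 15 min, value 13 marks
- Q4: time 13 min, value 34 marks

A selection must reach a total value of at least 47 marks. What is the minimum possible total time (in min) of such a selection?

Subsets with value ≥ 47, sorted by total time:
- Q3+Q10: time 18, value 73
- Q3+Q4: time 21, value 71
- Q1+Q3: time 21, value 59
Minimum time: 18 min.

18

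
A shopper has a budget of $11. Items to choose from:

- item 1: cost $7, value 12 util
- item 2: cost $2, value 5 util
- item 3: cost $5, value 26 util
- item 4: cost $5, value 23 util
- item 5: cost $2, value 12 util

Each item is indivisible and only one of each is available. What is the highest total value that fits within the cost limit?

Check high-value combinations within $11:
- item 3+item 4: cost 5+5=10, value 26+23=49
- item 2+item 3+item 5: cost 2+5+2=9, value 5+26+12=43
- item 2+item 4+item 5: cost 2+5+2=9, value 5+23+12=40
Best: 49 util.

49 util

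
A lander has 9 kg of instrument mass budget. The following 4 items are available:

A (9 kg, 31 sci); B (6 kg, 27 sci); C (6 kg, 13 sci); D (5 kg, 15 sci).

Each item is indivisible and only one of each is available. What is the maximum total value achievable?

31 sci

Check high-value combinations within 9 kg:
- A: mass 9, value 31
- B: mass 6, value 27
- D: mass 5, value 15
- C: mass 6, value 13
Best: 31 sci.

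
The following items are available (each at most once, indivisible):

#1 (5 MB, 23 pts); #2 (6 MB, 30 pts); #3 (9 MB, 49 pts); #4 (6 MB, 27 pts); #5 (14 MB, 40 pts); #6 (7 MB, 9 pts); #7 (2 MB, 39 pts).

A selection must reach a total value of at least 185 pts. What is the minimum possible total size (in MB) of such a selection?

37

Subsets with value ≥ 185, sorted by total size:
- #2+#3+#4+#5+#7: size 37, value 185
- #1+#2+#3+#4+#5+#7: size 42, value 208
- #1+#2+#3+#5+#6+#7: size 43, value 190
Minimum size: 37 MB.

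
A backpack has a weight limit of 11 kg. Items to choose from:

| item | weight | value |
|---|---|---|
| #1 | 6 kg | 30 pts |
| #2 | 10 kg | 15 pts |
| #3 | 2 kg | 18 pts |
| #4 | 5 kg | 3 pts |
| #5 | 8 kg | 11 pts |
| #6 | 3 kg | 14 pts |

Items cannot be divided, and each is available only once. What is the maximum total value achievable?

Check high-value combinations within 11 kg:
- #1+#3+#6: weight 6+2+3=11, value 30+18+14=62
- #1+#3: weight 6+2=8, value 30+18=48
- #1+#6: weight 6+3=9, value 30+14=44
- #3+#4+#6: weight 2+5+3=10, value 18+3+14=35
Best: 62 pts.

62 pts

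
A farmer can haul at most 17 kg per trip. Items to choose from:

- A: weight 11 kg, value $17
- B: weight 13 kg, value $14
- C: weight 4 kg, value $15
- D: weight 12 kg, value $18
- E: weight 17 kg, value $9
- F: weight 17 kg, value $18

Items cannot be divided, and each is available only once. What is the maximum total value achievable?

$33

Check high-value combinations within 17 kg:
- C+D: weight 4+12=16, value 15+18=33
- A+C: weight 11+4=15, value 17+15=32
- B+C: weight 13+4=17, value 14+15=29
Best: $33.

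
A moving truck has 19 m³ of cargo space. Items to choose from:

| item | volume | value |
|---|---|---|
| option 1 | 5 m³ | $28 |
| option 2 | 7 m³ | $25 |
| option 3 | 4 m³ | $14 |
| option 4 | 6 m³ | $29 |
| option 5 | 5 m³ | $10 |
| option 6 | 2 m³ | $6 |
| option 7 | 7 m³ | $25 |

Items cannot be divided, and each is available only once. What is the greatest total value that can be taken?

$82

Check high-value combinations within 19 m³:
- option 1+option 2+option 4: volume 5+7+6=18, value 28+25+29=82
- option 1+option 4+option 7: volume 5+6+7=18, value 28+29+25=82
- option 1+option 2+option 7: volume 5+7+7=19, value 28+25+25=78
- option 1+option 3+option 4+option 6: volume 5+4+6+2=17, value 28+14+29+6=77
Best: $82.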